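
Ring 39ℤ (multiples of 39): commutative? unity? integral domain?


39ℤ is a commutative ring under +,× but has no multiplicative identity (1 ∉ 39ℤ); it has no zero divisors, but without unity it is not an integral domain
Commutative: Yes
Integral domain: No
Has unity: No

39ℤ (multiples of 39): Commutative=Yes, Unity=No


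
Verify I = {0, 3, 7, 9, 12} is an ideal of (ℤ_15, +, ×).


Check ideal conditions for I = {0, 3, 7, 9, 12} in ℤ_15:
(1) I is an additive subgroup? No
(2) For r ∈ ℤ_15 and a ∈ I: r·a ∈ I? No  [counterexample: r=2, a=3, r·a mod 15 = 6 ∉ I]

No, I is not an ideal of ℤ_15


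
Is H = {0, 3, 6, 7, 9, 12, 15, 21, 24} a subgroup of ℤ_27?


Subgroup test for H = {0, 3, 6, 7, 9, 12, 15, 21, 24} in (ℤ_27, +):
(1) 0 ∈ H? Yes
(2) Closure: for all a,b ∈ H, (a+b) mod 27 ∈ H? No  [counterexample: 3 + 7 = 10 ∉ H]
(3) Inverses: for all a ∈ H, -a mod 27 ∈ H? No

No, H is not a subgroup of ℤ_27


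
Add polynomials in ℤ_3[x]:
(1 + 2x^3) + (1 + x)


Add coefficients mod 3:
x^0: 1 + 1 = 2 (mod 3)
x^1: 0 + 1 = 1 (mod 3)
x^2: 0 + 0 = 0 (mod 3)
x^3: 2 + 0 = 2 (mod 3)
Result: 2 + x + 2x^3

f + g = 2 + x + 2x^3


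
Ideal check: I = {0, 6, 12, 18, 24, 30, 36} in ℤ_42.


Check ideal conditions for I = {0, 6, 12, 18, 24, 30, 36} in ℤ_42:
(1) I is an additive subgroup? Yes
(2) For r ∈ ℤ_42 and a ∈ I: r·a ∈ I? Yes

Yes, I is an ideal of ℤ_42


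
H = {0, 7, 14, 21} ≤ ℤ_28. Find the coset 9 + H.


9 + H = {9 + h (mod 28) : h ∈ H}
9+0=9, 9+7=16, 9+14=23, 9+21=2
9 + H = {2, 9, 16, 23} = 2 + H

9 + H = {2, 9, 16, 23}


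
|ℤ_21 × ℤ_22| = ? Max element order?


|ℤ_21 × ℤ_22| = 21 × 22 = 462
Max element order = lcm(21,22) = 462
Cyclic? Yes (gcd=1)

|ℤ_21×ℤ_22| = 462, max element order = 462


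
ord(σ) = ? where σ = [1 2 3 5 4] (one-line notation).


Cycle decomposition: (4 5)
Cycle lengths: 2
Order = lcm(2) = 2

ord(σ) = 2


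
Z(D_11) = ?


Z(G) = {g ∈ G | gx = xg for all x ∈ G}
For odd n, Z(D_n) = {e}: no nontrivial rotation commutes with all reflections

Z(D_11) = {e}


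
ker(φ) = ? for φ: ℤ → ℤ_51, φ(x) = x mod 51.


Kernel = preimage of identity
ker(φ) = {x ∈ ℤ : x ≡ 0 (mod 51)} = 51ℤ = {0, ±51, ±102, ...}

ker(φ) = 51ℤ


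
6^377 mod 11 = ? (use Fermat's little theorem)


Fermat's little theorem: if p is prime and gcd(a,p)=1, then a^(p-1) ≡ 1 (mod p)
p = 11 is prime, gcd(6,11) = 1
Reduce exponent: 377 mod 10 = 7
So 6^377 ≡ 6^7 (mod 11)
6^7 mod 11 = 8

6^377 ≡ 8 (mod 11)


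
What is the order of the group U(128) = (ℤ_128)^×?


U(n) is the group of units mod n; |U(n)| = φ(n)
|U(128)| = φ(128) = 64

|U(128) = (ℤ_128)^×| = 64


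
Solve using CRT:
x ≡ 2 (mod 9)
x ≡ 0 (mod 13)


m₁ = 9, m₂ = 13, gcd = 1, so CRT applies. M = m₁·m₂ = 117
Let M₁ = M/m₁ = 13, M₂ = M/m₂ = 9
Find y₁ ≡ M₁⁻¹ (mod m₁): 13⁻¹ ≡ 7 (mod 9)
Find y₂ ≡ M₂⁻¹ (mod m₂): 9⁻¹ ≡ 3 (mod 13)
x = a₁·M₁·y₁ + a₂·M₂·y₂ = 2·13·7 + 0·9·3 = 182
Reduce mod 117: x ≡ 65
Check: 65 mod 9 = 2 ✓, 65 mod 13 = 0 ✓

x ≡ 65 (mod 117)


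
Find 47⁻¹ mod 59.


Use the extended Euclidean algorithm to write 1 = 47·s + 59·t; then s mod 59 is the inverse.
Euclidean algorithm:
  47 = 0·59 + 47
  59 = 1·47 + 12
  47 = 3·12 + 11
  12 = 1·11 + 1
  11 = 11·1 + 0
gcd(47,59) = 1
Back-substitution gives: 47·(-5) + 59·(4) = 1
So 47⁻¹ ≡ -5 ≡ 54 (mod 59)
Check: 47 × 54 = 2538 ≡ 1 (mod 59) ✓

47⁻¹ ≡ 54 (mod 59)


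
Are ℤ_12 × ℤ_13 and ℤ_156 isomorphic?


Comparing ℤ_12 × ℤ_13 and ℤ_156:
gcd(12,13) = 1, so ℤ_12 × ℤ_13 ≅ ℤ_156 (CRT)

Yes, ℤ_12 × ℤ_13 ≅ ℤ_156


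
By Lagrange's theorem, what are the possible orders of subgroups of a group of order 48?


Lagrange's theorem: |H| divides |G|
|G| = 48
Divisors of 48: 1, 2, 3, 4, 6, 8, 12, 16, 24, 48

Possible subgroup orders: {1, 2, 3, 4, 6, 8, 12, 16, 24, 48}


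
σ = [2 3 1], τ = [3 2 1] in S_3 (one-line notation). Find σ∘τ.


σ∘τ: apply τ first, then σ
1 →τ 3 →σ 1
2 →τ 2 →σ 3
3 →τ 1 →σ 2

σ∘τ = [1 3 2]


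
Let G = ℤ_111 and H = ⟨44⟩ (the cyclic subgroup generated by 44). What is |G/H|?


|⟨44⟩| = n / gcd(44, 111) = 111 / 1 = 111
H is normal (ℤ_111 is abelian).
|G/H| = |G| / |H| = 111 / 111 = 1

|G/H| = 1


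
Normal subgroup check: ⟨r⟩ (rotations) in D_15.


H = ⟨r⟩ (rotations) in D_15
The rotation subgroup ⟨r⟩ has index 2 in D_15, so it is normal

Yes, normal subgroup


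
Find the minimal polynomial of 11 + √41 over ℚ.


Let α = 11 + √41. Then α - 11 = √41, so (α - 11)² = 41, giving α² - 22α + 80 = 0. Degree 2 and α ∉ ℚ, so this is the minimal polynomial.

Minimal polynomial: x² - 22x + 80


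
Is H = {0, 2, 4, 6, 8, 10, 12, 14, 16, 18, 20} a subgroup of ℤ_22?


Subgroup test for H = {0, 2, 4, 6, 8, 10, 12, 14, 16, 18, 20} in (ℤ_22, +):
(1) 0 ∈ H? Yes
(2) Closure: for all a,b ∈ H, (a+b) mod 22 ∈ H? Yes
(3) Inverses: for all a ∈ H, -a mod 22 ∈ H? Yes

Yes, H is a subgroup of ℤ_22


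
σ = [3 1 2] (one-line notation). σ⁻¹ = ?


To find σ⁻¹, swap domain and range:
σ(1) = 3 → σ⁻¹(3) = 1
σ(2) = 1 → σ⁻¹(1) = 2
σ(3) = 2 → σ⁻¹(2) = 3

σ⁻¹ = [2 3 1]


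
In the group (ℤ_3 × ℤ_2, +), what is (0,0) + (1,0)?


Operation: componentwise addition mod (3, 2)
(0,0) + (1,0) = ((a₁+b₁) mod 3, (a₂+b₂) mod 2) with a = (0,0), b = (1,0)

(0,0) + (1,0) = (1,0)


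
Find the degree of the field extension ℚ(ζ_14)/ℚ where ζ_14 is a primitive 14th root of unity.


[ℚ(ζ_n):ℚ] = deg Φ_n(x) = φ(n). Here φ(14) = 6

[ℚ(ζ_14)/ℚ where ζ_14 is a primitive 14th root of unity] = 6


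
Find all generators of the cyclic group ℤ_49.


g generates ℤ_n iff gcd(g,n) = 1
Prime factors of 49: 7
Generators are g ∈ {1,...,48} not divisible by any of these primes.
Generators: {1, 2, 3, 4, 5, 6, 8, 9, 10, 11, 12, 13, 15, 16, 17, 18, 19, 20, 22, 23, 24, 25, 26, 27, 29, 30, 31, 32, 33, 34, 36, 37, 38, 39, 40, 41, 43, 44, 45, 46, 47, 48}
Number of generators = φ(49) = 42

Generators of ℤ_49 = {1, 2, 3, 4, 5, 6, 8, 9, 10, 11, 12, 13, 15, 16, 17, 18, 19, 20, 22, 23, 24, 25, 26, 27, 29, 30, 31, 32, 33, 34, 36, 37, 38, 39, 40, 41, 43, 44, 45, 46, 47, 48}


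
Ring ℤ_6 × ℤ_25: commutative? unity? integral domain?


Direct product ring; commutative with unity (1,1); but (1,0)·(0,1) = (0,0) gives zero divisors, so not an integral domain
Commutative: Yes
Integral domain: No
Has unity: Yes

ℤ_6 × ℤ_25: Commutative=Yes, Unity=Yes


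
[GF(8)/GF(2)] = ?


GF(8) = GF(2^3), so the extension degree is 3

[GF(8)/GF(2)] = 3


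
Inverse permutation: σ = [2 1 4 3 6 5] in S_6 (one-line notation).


To find σ⁻¹, swap domain and range:
σ(1) = 2 → σ⁻¹(2) = 1
σ(2) = 1 → σ⁻¹(1) = 2
σ(3) = 4 → σ⁻¹(4) = 3
σ(4) = 3 → σ⁻¹(3) = 4
σ(5) = 6 → σ⁻¹(6) = 5
σ(6) = 5 → σ⁻¹(5) = 6

σ⁻¹ = [2 1 4 3 6 5]


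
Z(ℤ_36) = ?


Z(G) = {g ∈ G | gx = xg for all x ∈ G}
ℤ_36 is abelian, so Z(G) = G

Z(ℤ_36) = ℤ_36


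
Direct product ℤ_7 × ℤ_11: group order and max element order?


|ℤ_7 × ℤ_11| = 7 × 11 = 77
Max element order = lcm(7,11) = 77
Cyclic? Yes (gcd=1)

|ℤ_7×ℤ_11| = 77, max element order = 77


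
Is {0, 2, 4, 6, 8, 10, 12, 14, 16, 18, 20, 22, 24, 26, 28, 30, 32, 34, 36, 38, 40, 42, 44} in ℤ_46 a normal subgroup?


H = {0, 2, 4, 6, 8, 10, 12, 14, 16, 18, 20, 22, 24, 26, 28, 30, 32, 34, 36, 38, 40, 42, 44} in ℤ_46
ℤ_46 is abelian; every subgroup of an abelian group is normal

Yes, normal subgroup


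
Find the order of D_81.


|D_n| = 2n (n rotations and n reflections)
|D_81| = 2×81 = 162

|D_81| = 162


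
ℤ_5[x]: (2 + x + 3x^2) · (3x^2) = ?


Expand and collect like terms; reduce coefficients mod 5:
x^0: 2·0 = 0 ≡ 0 (mod 5)
x^1: 2·0 + 1·0 = 0 ≡ 0 (mod 5)
x^2: 2·3 + 1·0 + 3·0 = 6 ≡ 1 (mod 5)
x^3: 1·3 + 3·0 = 3 ≡ 3 (mod 5)
x^4: 3·3 = 9 ≡ 4 (mod 5)
Result: x^2 + 3x^3 + 4x^4

f · g = x^2 + 3x^3 + 4x^4


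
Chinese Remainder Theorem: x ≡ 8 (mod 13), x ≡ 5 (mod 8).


m₁ = 13, m₂ = 8, gcd = 1, so CRT applies. M = m₁·m₂ = 104
Let M₁ = M/m₁ = 8, M₂ = M/m₂ = 13
Find y₁ ≡ M₁⁻¹ (mod m₁): 8⁻¹ ≡ 5 (mod 13)
Find y₂ ≡ M₂⁻¹ (mod m₂): 13⁻¹ ≡ 5 (mod 8)
x = a₁·M₁·y₁ + a₂·M₂·y₂ = 8·8·5 + 5·13·5 = 645
Reduce mod 104: x ≡ 21
Check: 21 mod 13 = 8 ✓, 21 mod 8 = 5 ✓

x ≡ 21 (mod 104)


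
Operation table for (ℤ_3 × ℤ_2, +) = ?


Elements: {(0,0), (0,1), (1,0), (1,1), (2,0), (2,1)}
Operation: componentwise addition mod (3, 2)
Entry (a, b) = ((a₁+b₁) mod 3, (a₂+b₂) mod 2)

Cayley table:
      | (0,0) | (0,1) | (1,0) | (1,1) | (2,0) | (2,1)
(0,0) | (0,0) | (0,1) | (1,0) | (1,1) | (2,0) | (2,1)
(0,1) | (0,1) | (0,0) | (1,1) | (1,0) | (2,1) | (2,0)
(1,0) | (1,0) | (1,1) | (2,0) | (2,1) | (0,0) | (0,1)
(1,1) | (1,1) | (1,0) | (2,1) | (2,0) | (0,1) | (0,0)
(2,0) | (2,0) | (2,1) | (0,0) | (0,1) | (1,0) | (1,1)
(2,1) | (2,1) | (2,0) | (0,1) | (0,0) | (1,1) | (1,0)


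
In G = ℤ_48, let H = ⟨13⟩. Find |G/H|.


|⟨13⟩| = n / gcd(13, 48) = 48 / 1 = 48
H is normal (ℤ_48 is abelian).
|G/H| = |G| / |H| = 48 / 48 = 1

|G/H| = 1


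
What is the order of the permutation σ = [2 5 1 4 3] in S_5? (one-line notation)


Cycle decomposition: (1 2 5 3)
Cycle lengths: 4
Order = lcm(4) = 4

ord(σ) = 4


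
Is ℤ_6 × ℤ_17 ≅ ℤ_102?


Comparing ℤ_6 × ℤ_17 and ℤ_102:
gcd(6,17) = 1, so ℤ_6 × ℤ_17 ≅ ℤ_102 (CRT)

Yes, ℤ_6 × ℤ_17 ≅ ℤ_102


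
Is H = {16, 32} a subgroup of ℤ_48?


Subgroup test for H = {16, 32} in (ℤ_48, +):
(1) 0 ∈ H? No
(2) Closure: for all a,b ∈ H, (a+b) mod 48 ∈ H? No  [counterexample: 16 + 32 = 0 ∉ H]
(3) Inverses: for all a ∈ H, -a mod 48 ∈ H? Yes

No, H is not a subgroup of ℤ_48


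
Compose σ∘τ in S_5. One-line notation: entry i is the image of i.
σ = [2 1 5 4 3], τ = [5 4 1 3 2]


σ∘τ: apply τ first, then σ
1 →τ 5 →σ 3
2 →τ 4 →σ 4
3 →τ 1 →σ 2
4 →τ 3 →σ 5
5 →τ 2 →σ 1

σ∘τ = [3 4 2 5 1]


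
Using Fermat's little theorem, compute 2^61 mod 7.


Fermat's little theorem: if p is prime and gcd(a,p)=1, then a^(p-1) ≡ 1 (mod p)
p = 7 is prime, gcd(2,7) = 1
Reduce exponent: 61 mod 6 = 1
So 2^61 ≡ 2^1 (mod 7)
2^1 mod 7 = 2

2^61 ≡ 2 (mod 7)


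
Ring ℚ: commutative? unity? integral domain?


ℚ is a field: commutative, has unity, every nonzero element is a unit (hence an integral domain)
Commutative: Yes
Integral domain: Yes
Has unity: Yes

ℚ: Commutative=Yes, Unity=Yes


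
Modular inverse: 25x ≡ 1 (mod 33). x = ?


Use the extended Euclidean algorithm to write 1 = 25·s + 33·t; then s mod 33 is the inverse.
Euclidean algorithm:
  25 = 0·33 + 25
  33 = 1·25 + 8
  25 = 3·8 + 1
  8 = 8·1 + 0
gcd(25,33) = 1
Back-substitution gives: 25·(4) + 33·(-3) = 1
So 25⁻¹ ≡ 4 ≡ 4 (mod 33)
Check: 25 × 4 = 100 ≡ 1 (mod 33) ✓

25⁻¹ ≡ 4 (mod 33)


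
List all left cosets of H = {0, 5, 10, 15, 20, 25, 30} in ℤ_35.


H = {0, 5, 10, 15, 20, 25, 30}, |H| = 7
Number of cosets = |G|/|H| = 35/7 = 5
0 + H = {0, 5, 10, 15, 20, 25, 30}
1 + H = {1, 6, 11, 16, 21, 26, 31}
2 + H = {2, 7, 12, 17, 22, 27, 32}
3 + H = {3, 8, 13, 18, 23, 28, 33}
4 + H = {4, 9, 14, 19, 24, 29, 34}

Cosets: 0+H={0,5,10,15,20,25,30}; 1+H={1,6,11,16,21,26,31}; 2+H={2,7,12,17,22,27,32}; 3+H={3,8,13,18,23,28,33}; 4+H={4,9,14,19,24,29,34}


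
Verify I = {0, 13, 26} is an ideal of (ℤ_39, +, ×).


Check ideal conditions for I = {0, 13, 26} in ℤ_39:
(1) I is an additive subgroup? Yes
(2) For r ∈ ℤ_39 and a ∈ I: r·a ∈ I? Yes

Yes, I is an ideal of ℤ_39


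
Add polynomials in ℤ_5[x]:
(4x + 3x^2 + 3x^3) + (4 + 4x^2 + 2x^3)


Add coefficients mod 5:
x^0: 0 + 4 = 4 (mod 5)
x^1: 4 + 0 = 4 (mod 5)
x^2: 3 + 4 = 2 (mod 5)
x^3: 3 + 2 = 0 (mod 5)
Result: 4 + 4x + 2x^2

f + g = 4 + 4x + 2x^2


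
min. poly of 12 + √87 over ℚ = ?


Let α = 12 + √87. Then α - 12 = √87, so (α - 12)² = 87, giving α² - 24α + 57 = 0. Degree 2 and α ∉ ℚ, so this is the minimal polynomial.

Minimal polynomial: x² - 24x + 57


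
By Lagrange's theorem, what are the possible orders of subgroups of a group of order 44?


Lagrange's theorem: |H| divides |G|
|G| = 44
Divisors of 44: 1, 2, 4, 11, 22, 44

Possible subgroup orders: {1, 2, 4, 11, 22, 44}


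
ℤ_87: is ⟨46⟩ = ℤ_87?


g generates ℤ_n iff gcd(g, n) = 1
gcd(46, 87) = 1
Since gcd = 1, 46 is a generator.

Yes, 46 generates ℤ_87


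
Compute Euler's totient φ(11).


φ(n) = count of k ∈ {1,...,n} with gcd(k,n)=1
Coprimes to 11: {1, 2, 3, 4, 5, 6, 7, 8, 9, 10}
Count: 10

φ(11) = 10


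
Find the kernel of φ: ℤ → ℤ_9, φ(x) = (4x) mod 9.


Kernel = preimage of identity
ker(φ) = {x ∈ ℤ : 4x ≡ 0 (mod 9)}. gcd(4,9) = 1, so 4x ≡ 0 (mod 9) ⟺ x ≡ 0 (mod 9/1 = 9). Hence ker(φ) = 9ℤ

ker(φ) = 9ℤ


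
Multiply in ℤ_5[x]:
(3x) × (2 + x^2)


Expand and collect like terms; reduce coefficients mod 5:
x^0: 0·2 = 0 ≡ 0 (mod 5)
x^1: 0·0 + 3·2 = 6 ≡ 1 (mod 5)
x^2: 0·1 + 3·0 = 0 ≡ 0 (mod 5)
x^3: 3·1 = 3 ≡ 3 (mod 5)
Result: x + 3x^3

f · g = x + 3x^3


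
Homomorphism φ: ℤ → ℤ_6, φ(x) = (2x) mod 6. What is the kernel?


Kernel = preimage of identity
ker(φ) = {x ∈ ℤ : 2x ≡ 0 (mod 6)}. gcd(2,6) = 2, so 2x ≡ 0 (mod 6) ⟺ x ≡ 0 (mod 6/2 = 3). Hence ker(φ) = 3ℤ

ker(φ) = 3ℤ


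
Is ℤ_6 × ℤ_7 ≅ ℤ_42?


Comparing ℤ_6 × ℤ_7 and ℤ_42:
gcd(6,7) = 1, so ℤ_6 × ℤ_7 ≅ ℤ_42 (CRT)

Yes, ℤ_6 × ℤ_7 ≅ ℤ_42


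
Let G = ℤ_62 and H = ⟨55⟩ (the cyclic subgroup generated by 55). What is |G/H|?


|⟨55⟩| = n / gcd(55, 62) = 62 / 1 = 62
H is normal (ℤ_62 is abelian).
|G/H| = |G| / |H| = 62 / 62 = 1

|G/H| = 1


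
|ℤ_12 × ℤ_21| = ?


|A × B| = |A| · |B|
|ℤ_12 × ℤ_21| = 12 × 21 = 252

|ℤ_12 × ℤ_21| = 252


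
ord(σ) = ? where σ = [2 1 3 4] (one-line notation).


Cycle decomposition: (1 2)
Cycle lengths: 2
Order = lcm(2) = 2

ord(σ) = 2


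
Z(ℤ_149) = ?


Z(G) = {g ∈ G | gx = xg for all x ∈ G}
ℤ_149 is abelian, so Z(G) = G

Z(ℤ_149) = ℤ_149


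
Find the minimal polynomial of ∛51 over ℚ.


∛51 satisfies x³ - 51 = 0, irreducible over ℚ (no rational root; 51 is not a perfect cube)

Minimal polynomial: x³ - 51


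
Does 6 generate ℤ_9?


g generates ℤ_n iff gcd(g, n) = 1
gcd(6, 9) = 3
Since gcd = 3 ≠ 1, ⟨6⟩ has order 3 < 9, so 6 is not a generator.

No, 6 does not generate ℤ_9


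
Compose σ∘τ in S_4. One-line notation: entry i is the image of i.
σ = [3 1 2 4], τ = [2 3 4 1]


σ∘τ: apply τ first, then σ
1 →τ 2 →σ 1
2 →τ 3 →σ 2
3 →τ 4 →σ 4
4 →τ 1 →σ 3

σ∘τ = [1 2 4 3]


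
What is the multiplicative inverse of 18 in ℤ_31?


Use the extended Euclidean algorithm to write 1 = 18·s + 31·t; then s mod 31 is the inverse.
Euclidean algorithm:
  18 = 0·31 + 18
  31 = 1·18 + 13
  18 = 1·13 + 5
  13 = 2·5 + 3
  5 = 1·3 + 2
  3 = 1·2 + 1
  2 = 2·1 + 0
gcd(18,31) = 1
Back-substitution gives: 18·(-12) + 31·(7) = 1
So 18⁻¹ ≡ -12 ≡ 19 (mod 31)
Check: 18 × 19 = 342 ≡ 1 (mod 31) ✓

18⁻¹ ≡ 19 (mod 31)


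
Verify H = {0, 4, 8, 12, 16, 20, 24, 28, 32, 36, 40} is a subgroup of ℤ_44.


Subgroup test for H = {0, 4, 8, 12, 16, 20, 24, 28, 32, 36, 40} in (ℤ_44, +):
(1) 0 ∈ H? Yes
(2) Closure: for all a,b ∈ H, (a+b) mod 44 ∈ H? Yes
(3) Inverses: for all a ∈ H, -a mod 44 ∈ H? Yes

Yes, H is a subgroup of ℤ_44


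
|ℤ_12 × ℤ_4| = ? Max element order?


|ℤ_12 × ℤ_4| = 12 × 4 = 48
Max element order = lcm(12,4) = 12
Cyclic? No (gcd=4)

|ℤ_12×ℤ_4| = 48, max element order = 12


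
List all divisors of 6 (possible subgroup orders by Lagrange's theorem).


Lagrange's theorem: |H| divides |G|
|G| = 6
Divisors of 6: 1, 2, 3, 6

Possible subgroup orders: {1, 2, 3, 6}


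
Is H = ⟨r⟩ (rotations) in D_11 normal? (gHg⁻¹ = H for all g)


H = ⟨r⟩ (rotations) in D_11
The rotation subgroup ⟨r⟩ has index 2 in D_11, so it is normal

Yes, normal subgroup


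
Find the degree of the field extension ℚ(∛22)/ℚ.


∛22 has minimal polynomial x³ - 22 (irreducible over ℚ since 22 is not a perfect cube)

[ℚ(∛22)/ℚ] = 3


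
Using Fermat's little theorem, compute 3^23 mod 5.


Fermat's little theorem: if p is prime and gcd(a,p)=1, then a^(p-1) ≡ 1 (mod p)
p = 5 is prime, gcd(3,5) = 1
Reduce exponent: 23 mod 4 = 3
So 3^23 ≡ 3^3 (mod 5)
3^3 mod 5 = 2

3^23 ≡ 2 (mod 5)


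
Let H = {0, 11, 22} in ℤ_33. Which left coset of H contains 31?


31 + H = {31 + h (mod 33) : h ∈ H}
31+0=31, 31+11=9, 31+22=20
31 + H = {9, 20, 31} = 9 + H

31 + H = {9, 20, 31}


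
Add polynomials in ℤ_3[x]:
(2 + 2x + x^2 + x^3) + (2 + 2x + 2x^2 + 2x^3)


Add coefficients mod 3:
x^0: 2 + 2 = 1 (mod 3)
x^1: 2 + 2 = 1 (mod 3)
x^2: 1 + 2 = 0 (mod 3)
x^3: 1 + 2 = 0 (mod 3)
Result: 1 + x

f + g = 1 + x


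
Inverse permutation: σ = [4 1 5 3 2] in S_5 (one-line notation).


To find σ⁻¹, swap domain and range:
σ(1) = 4 → σ⁻¹(4) = 1
σ(2) = 1 → σ⁻¹(1) = 2
σ(3) = 5 → σ⁻¹(5) = 3
σ(4) = 3 → σ⁻¹(3) = 4
σ(5) = 2 → σ⁻¹(2) = 5

σ⁻¹ = [2 5 4 1 3]


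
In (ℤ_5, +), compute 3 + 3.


Operation: addition mod 5
3 + 3 = (a + b) mod 5 with a = 3, b = 3

3 + 3 = 1


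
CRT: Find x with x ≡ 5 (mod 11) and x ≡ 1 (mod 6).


m₁ = 11, m₂ = 6, gcd = 1, so CRT applies. M = m₁·m₂ = 66
Let M₁ = M/m₁ = 6, M₂ = M/m₂ = 11
Find y₁ ≡ M₁⁻¹ (mod m₁): 6⁻¹ ≡ 2 (mod 11)
Find y₂ ≡ M₂⁻¹ (mod m₂): 11⁻¹ ≡ 5 (mod 6)
x = a₁·M₁·y₁ + a₂·M₂·y₂ = 5·6·2 + 1·11·5 = 115
Reduce mod 66: x ≡ 49
Check: 49 mod 11 = 5 ✓, 49 mod 6 = 1 ✓

x ≡ 49 (mod 66)


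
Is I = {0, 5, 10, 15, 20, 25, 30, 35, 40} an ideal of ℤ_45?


Check ideal conditions for I = {0, 5, 10, 15, 20, 25, 30, 35, 40} in ℤ_45:
(1) I is an additive subgroup? Yes
(2) For r ∈ ℤ_45 and a ∈ I: r·a ∈ I? Yes

Yes, I is an ideal of ℤ_45


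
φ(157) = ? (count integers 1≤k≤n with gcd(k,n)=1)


Factor n: 157 = 157
φ(n) = n · ∏(1 - 1/p) over distinct primes p | n
φ(157) = 157 · (1 - 1/157) = 156

φ(157) = 156


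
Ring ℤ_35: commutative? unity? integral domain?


ℤ_35 is a commutative ring with unity 1; 35 = 5×7 is composite, so 5·7 ≡ 0 gives zero divisors (not an integral domain)
Commutative: Yes
Integral domain: No
Has unity: Yes

ℤ_35: Commutative=Yes, Unity=Yes


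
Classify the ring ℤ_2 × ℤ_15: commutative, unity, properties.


Direct product ring; commutative with unity (1,1); but (1,0)·(0,1) = (0,0) gives zero divisors, so not an integral domain
Commutative: Yes
Integral domain: No
Has unity: Yes

ℤ_2 × ℤ_15: Commutative=Yes, Unity=Yes


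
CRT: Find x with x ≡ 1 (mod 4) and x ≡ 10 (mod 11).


m₁ = 4, m₂ = 11, gcd = 1, so CRT applies. M = m₁·m₂ = 44
Let M₁ = M/m₁ = 11, M₂ = M/m₂ = 4
Find y₁ ≡ M₁⁻¹ (mod m₁): 11⁻¹ ≡ 3 (mod 4)
Find y₂ ≡ M₂⁻¹ (mod m₂): 4⁻¹ ≡ 3 (mod 11)
x = a₁·M₁·y₁ + a₂·M₂·y₂ = 1·11·3 + 10·4·3 = 153
Reduce mod 44: x ≡ 21
Check: 21 mod 4 = 1 ✓, 21 mod 11 = 10 ✓

x ≡ 21 (mod 44)


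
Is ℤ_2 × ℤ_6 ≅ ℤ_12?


Comparing ℤ_2 × ℤ_6 and ℤ_12:
gcd(2,6) = 2 ≠ 1. Max element order in ℤ_2×ℤ_6 is lcm(2,6) = 6 < 12, so it has no element of order 12

No, ℤ_2 × ℤ_6 ≇ ℤ_12


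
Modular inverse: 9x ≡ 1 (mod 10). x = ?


Use the extended Euclidean algorithm to write 1 = 9·s + 10·t; then s mod 10 is the inverse.
Euclidean algorithm:
  9 = 0·10 + 9
  10 = 1·9 + 1
  9 = 9·1 + 0
gcd(9,10) = 1
Back-substitution gives: 9·(-1) + 10·(1) = 1
So 9⁻¹ ≡ -1 ≡ 9 (mod 10)
Check: 9 × 9 = 81 ≡ 1 (mod 10) ✓

9⁻¹ ≡ 9 (mod 10)


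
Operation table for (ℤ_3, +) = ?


Elements: {0, 1, 2}
Operation: addition mod 3
Entry (a, b) = (a + b) mod 3

Cayley table:
  | 0 | 1 | 2
0 | 0 | 1 | 2
1 | 1 | 2 | 0
2 | 2 | 0 | 1


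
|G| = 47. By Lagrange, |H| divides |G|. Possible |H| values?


Lagrange's theorem: |H| divides |G|
|G| = 47
Divisors of 47: 1, 47

Possible subgroup orders: {1, 47}


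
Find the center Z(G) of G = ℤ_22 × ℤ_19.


Z(G) = {g ∈ G | gx = xg for all x ∈ G}
Direct product of abelian groups is abelian, so Z(G) = G

Z(ℤ_22 × ℤ_19) = ℤ_22 × ℤ_19


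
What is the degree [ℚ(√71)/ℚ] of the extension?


√71 has minimal polynomial x² - 71 (irreducible over ℚ since 71 is squarefree)

[ℚ(√71)/ℚ] = 2


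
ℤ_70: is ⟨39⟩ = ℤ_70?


g generates ℤ_n iff gcd(g, n) = 1
gcd(39, 70) = 1
Since gcd = 1, 39 is a generator.

Yes, 39 generates ℤ_70


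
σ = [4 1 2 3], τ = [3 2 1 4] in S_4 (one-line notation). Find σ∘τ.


σ∘τ: apply τ first, then σ
1 →τ 3 →σ 2
2 →τ 2 →σ 1
3 →τ 1 →σ 4
4 →τ 4 →σ 3

σ∘τ = [2 1 4 3]


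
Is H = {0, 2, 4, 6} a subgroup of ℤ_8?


Subgroup test for H = {0, 2, 4, 6} in (ℤ_8, +):
(1) 0 ∈ H? Yes
(2) Closure: for all a,b ∈ H, (a+b) mod 8 ∈ H? Yes
(3) Inverses: for all a ∈ H, -a mod 8 ∈ H? Yes

Yes, H is a subgroup of ℤ_8


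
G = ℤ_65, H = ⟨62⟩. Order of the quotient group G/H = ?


|⟨62⟩| = n / gcd(62, 65) = 65 / 1 = 65
H is normal (ℤ_65 is abelian).
|G/H| = |G| / |H| = 65 / 65 = 1

|G/H| = 1


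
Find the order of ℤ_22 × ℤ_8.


|A × B| = |A| · |B|
|ℤ_22 × ℤ_8| = 22 × 8 = 176

|ℤ_22 × ℤ_8| = 176


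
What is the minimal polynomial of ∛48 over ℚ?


∛48 satisfies x³ - 48 = 0, irreducible over ℚ (no rational root; 48 is not a perfect cube)

Minimal polynomial: x³ - 48


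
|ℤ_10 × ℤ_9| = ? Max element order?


|ℤ_10 × ℤ_9| = 10 × 9 = 90
Max element order = lcm(10,9) = 90
Cyclic? Yes (gcd=1)

|ℤ_10×ℤ_9| = 90, max element order = 90


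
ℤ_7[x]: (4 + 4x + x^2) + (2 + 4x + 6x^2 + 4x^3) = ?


Add coefficients mod 7:
x^0: 4 + 2 = 6 (mod 7)
x^1: 4 + 4 = 1 (mod 7)
x^2: 1 + 6 = 0 (mod 7)
x^3: 0 + 4 = 4 (mod 7)
Result: 6 + x + 4x^3

f + g = 6 + x + 4x^3


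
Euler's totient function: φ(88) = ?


Factor n: 88 = 2^3 × 11
φ(n) = n · ∏(1 - 1/p) over distinct primes p | n
φ(88) = 88 · (1 - 1/2) · (1 - 1/11) = 40

φ(88) = 40


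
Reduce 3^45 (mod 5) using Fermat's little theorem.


Fermat's little theorem: if p is prime and gcd(a,p)=1, then a^(p-1) ≡ 1 (mod p)
p = 5 is prime, gcd(3,5) = 1
Reduce exponent: 45 mod 4 = 1
So 3^45 ≡ 3^1 (mod 5)
3^1 mod 5 = 3

3^45 ≡ 3 (mod 5)


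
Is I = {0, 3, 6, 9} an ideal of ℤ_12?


Check ideal conditions for I = {0, 3, 6, 9} in ℤ_12:
(1) I is an additive subgroup? Yes
(2) For r ∈ ℤ_12 and a ∈ I: r·a ∈ I? Yes

Yes, I is an ideal of ℤ_12


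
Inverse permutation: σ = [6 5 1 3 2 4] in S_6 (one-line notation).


To find σ⁻¹, swap domain and range:
σ(1) = 6 → σ⁻¹(6) = 1
σ(2) = 5 → σ⁻¹(5) = 2
σ(3) = 1 → σ⁻¹(1) = 3
σ(4) = 3 → σ⁻¹(3) = 4
σ(5) = 2 → σ⁻¹(2) = 5
σ(6) = 4 → σ⁻¹(4) = 6

σ⁻¹ = [3 5 4 6 2 1]


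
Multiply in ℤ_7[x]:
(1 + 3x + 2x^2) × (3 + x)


Expand and collect like terms; reduce coefficients mod 7:
x^0: 1·3 = 3 ≡ 3 (mod 7)
x^1: 1·1 + 3·3 = 10 ≡ 3 (mod 7)
x^2: 3·1 + 2·3 = 9 ≡ 2 (mod 7)
x^3: 2·1 = 2 ≡ 2 (mod 7)
Result: 3 + 3x + 2x^2 + 2x^3

f · g = 3 + 3x + 2x^2 + 2x^3


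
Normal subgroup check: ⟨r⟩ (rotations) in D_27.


H = ⟨r⟩ (rotations) in D_27
The rotation subgroup ⟨r⟩ has index 2 in D_27, so it is normal

Yes, normal subgroup


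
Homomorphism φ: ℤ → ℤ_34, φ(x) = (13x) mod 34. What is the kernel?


Kernel = preimage of identity
ker(φ) = {x ∈ ℤ : 13x ≡ 0 (mod 34)}. gcd(13,34) = 1, so 13x ≡ 0 (mod 34) ⟺ x ≡ 0 (mod 34/1 = 34). Hence ker(φ) = 34ℤ

ker(φ) = 34ℤ


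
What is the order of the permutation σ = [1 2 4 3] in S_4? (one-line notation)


Cycle decomposition: (3 4)
Cycle lengths: 2
Order = lcm(2) = 2

ord(σ) = 2


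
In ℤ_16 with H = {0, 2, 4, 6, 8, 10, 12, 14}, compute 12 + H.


12 + H = {12 + h (mod 16) : h ∈ H}
12+0=12, 12+2=14, 12+4=0, 12+6=2, 12+8=4, 12+10=6, 12+12=8, 12+14=10
12 + H = {0, 2, 4, 6, 8, 10, 12, 14} = 0 + H

12 + H = {0, 2, 4, 6, 8, 10, 12, 14}


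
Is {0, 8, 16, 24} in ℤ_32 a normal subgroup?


H = {0, 8, 16, 24} in ℤ_32
ℤ_32 is abelian; every subgroup of an abelian group is normal

Yes, normal subgroup


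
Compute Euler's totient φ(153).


Factor n: 153 = 3^2 × 17
φ(n) = n · ∏(1 - 1/p) over distinct primes p | n
φ(153) = 153 · (1 - 1/3) · (1 - 1/17) = 96

φ(153) = 96


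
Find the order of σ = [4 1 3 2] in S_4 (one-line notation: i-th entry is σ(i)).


Cycle decomposition: (1 4 2)
Cycle lengths: 3
Order = lcm(3) = 3

ord(σ) = 3


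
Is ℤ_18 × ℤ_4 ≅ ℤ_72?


Comparing ℤ_18 × ℤ_4 and ℤ_72:
gcd(18,4) = 2 ≠ 1. Max element order in ℤ_18×ℤ_4 is lcm(18,4) = 36 < 72, so it has no element of order 72

No, ℤ_18 × ℤ_4 ≇ ℤ_72


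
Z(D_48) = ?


Z(G) = {g ∈ G | gx = xg for all x ∈ G}
For even n, Z(D_n) = {e, r^(n/2)}: the 180° rotation r^24 commutes with every reflection and rotation

Z(D_48) = {e, r^24}


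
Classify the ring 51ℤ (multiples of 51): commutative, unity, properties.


51ℤ is a commutative ring under +,× but has no multiplicative identity (1 ∉ 51ℤ); it has no zero divisors, but without unity it is not an integral domain
Commutative: Yes
Integral domain: No
Has unity: No

51ℤ (multiples of 51): Commutative=Yes, Unity=No


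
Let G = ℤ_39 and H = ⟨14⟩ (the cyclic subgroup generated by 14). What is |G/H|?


|⟨14⟩| = n / gcd(14, 39) = 39 / 1 = 39
H is normal (ℤ_39 is abelian).
|G/H| = |G| / |H| = 39 / 39 = 1

|G/H| = 1


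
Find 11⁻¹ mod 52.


Use the extended Euclidean algorithm to write 1 = 11·s + 52·t; then s mod 52 is the inverse.
Euclidean algorithm:
  11 = 0·52 + 11
  52 = 4·11 + 8
  11 = 1·8 + 3
  8 = 2·3 + 2
  3 = 1·2 + 1
  2 = 2·1 + 0
gcd(11,52) = 1
Back-substitution gives: 11·(19) + 52·(-4) = 1
So 11⁻¹ ≡ 19 ≡ 19 (mod 52)
Check: 11 × 19 = 209 ≡ 1 (mod 52) ✓

11⁻¹ ≡ 19 (mod 52)


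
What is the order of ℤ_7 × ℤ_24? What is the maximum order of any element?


|ℤ_7 × ℤ_24| = 7 × 24 = 168
Max element order = lcm(7,24) = 168
Cyclic? Yes (gcd=1)

|ℤ_7×ℤ_24| = 168, max element order = 168


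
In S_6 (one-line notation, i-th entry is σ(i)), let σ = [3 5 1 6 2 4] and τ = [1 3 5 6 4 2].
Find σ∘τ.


σ∘τ: apply τ first, then σ
1 →τ 1 →σ 3
2 →τ 3 →σ 1
3 →τ 5 →σ 2
4 →τ 6 →σ 4
5 →τ 4 →σ 6
6 →τ 2 →σ 5

σ∘τ = [3 1 2 4 6 5]


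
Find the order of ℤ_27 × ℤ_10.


|A × B| = |A| · |B|
|ℤ_27 × ℤ_10| = 27 × 10 = 270

|ℤ_27 × ℤ_10| = 270


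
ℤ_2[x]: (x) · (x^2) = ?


Expand and collect like terms; reduce coefficients mod 2:
x^0: 0·0 = 0 ≡ 0 (mod 2)
x^1: 0·0 + 1·0 = 0 ≡ 0 (mod 2)
x^2: 0·1 + 1·0 = 0 ≡ 0 (mod 2)
x^3: 1·1 = 1 ≡ 1 (mod 2)
Result: x^3

f · g = x^3


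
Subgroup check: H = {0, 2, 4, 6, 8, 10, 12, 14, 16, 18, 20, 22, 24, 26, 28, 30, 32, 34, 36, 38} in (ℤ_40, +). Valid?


Subgroup test for H = {0, 2, 4, 6, 8, 10, 12, 14, 16, 18, 20, 22, 24, 26, 28, 30, 32, 34, 36, 38} in (ℤ_40, +):
(1) 0 ∈ H? Yes
(2) Closure: for all a,b ∈ H, (a+b) mod 40 ∈ H? Yes
(3) Inverses: for all a ∈ H, -a mod 40 ∈ H? Yes

Yes, H is a subgroup of ℤ_40


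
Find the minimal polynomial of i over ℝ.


i satisfies x² + 1 = 0, irreducible over ℝ

Minimal polynomial: x² + 1


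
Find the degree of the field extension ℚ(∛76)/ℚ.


∛76 has minimal polynomial x³ - 76 (irreducible over ℚ since 76 is not a perfect cube)

[ℚ(∛76)/ℚ] = 3


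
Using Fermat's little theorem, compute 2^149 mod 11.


Fermat's little theorem: if p is prime and gcd(a,p)=1, then a^(p-1) ≡ 1 (mod p)
p = 11 is prime, gcd(2,11) = 1
Reduce exponent: 149 mod 10 = 9
So 2^149 ≡ 2^9 (mod 11)
2^9 mod 11 = 6

2^149 ≡ 6 (mod 11)


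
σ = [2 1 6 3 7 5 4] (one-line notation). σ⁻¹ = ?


To find σ⁻¹, swap domain and range:
σ(1) = 2 → σ⁻¹(2) = 1
σ(2) = 1 → σ⁻¹(1) = 2
σ(3) = 6 → σ⁻¹(6) = 3
σ(4) = 3 → σ⁻¹(3) = 4
σ(5) = 7 → σ⁻¹(7) = 5
σ(6) = 5 → σ⁻¹(5) = 6
σ(7) = 4 → σ⁻¹(4) = 7

σ⁻¹ = [2 1 4 7 6 3 5]


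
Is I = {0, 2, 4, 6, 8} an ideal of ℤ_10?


Check ideal conditions for I = {0, 2, 4, 6, 8} in ℤ_10:
(1) I is an additive subgroup? Yes
(2) For r ∈ ℤ_10 and a ∈ I: r·a ∈ I? Yes

Yes, I is an ideal of ℤ_10


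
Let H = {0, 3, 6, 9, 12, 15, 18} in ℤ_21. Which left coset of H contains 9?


9 + H = {9 + h (mod 21) : h ∈ H}
9+0=9, 9+3=12, 9+6=15, 9+9=18, 9+12=0, 9+15=3, 9+18=6
9 + H = {0, 3, 6, 9, 12, 15, 18} = 0 + H

9 + H = {0, 3, 6, 9, 12, 15, 18}


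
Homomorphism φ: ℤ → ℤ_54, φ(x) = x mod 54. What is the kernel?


Kernel = preimage of identity
ker(φ) = {x ∈ ℤ : x ≡ 0 (mod 54)} = 54ℤ = {0, ±54, ±108, ...}

ker(φ) = 54ℤ


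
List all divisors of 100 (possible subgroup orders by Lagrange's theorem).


Lagrange's theorem: |H| divides |G|
|G| = 100
Divisors of 100: 1, 2, 4, 5, 10, 20, 25, 50, 100

Possible subgroup orders: {1, 2, 4, 5, 10, 20, 25, 50, 100}


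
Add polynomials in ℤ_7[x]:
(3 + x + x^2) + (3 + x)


Add coefficients mod 7:
x^0: 3 + 3 = 6 (mod 7)
x^1: 1 + 1 = 2 (mod 7)
x^2: 1 + 0 = 1 (mod 7)
Result: 6 + 2x + x^2

f + g = 6 + 2x + x^2


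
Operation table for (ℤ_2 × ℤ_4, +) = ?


Elements: {(0,0), (0,1), (0,2), (0,3), (1,0), (1,1), (1,2), (1,3)}
Operation: componentwise addition mod (2, 4)
Entry (a, b) = ((a₁+b₁) mod 2, (a₂+b₂) mod 4)

Cayley table:
      | (0,0) | (0,1) | (0,2) | (0,3) | (1,0) | (1,1) | (1,2) | (1,3)
(0,0) | (0,0) | (0,1) | (0,2) | (0,3) | (1,0) | (1,1) | (1,2) | (1,3)
(0,1) | (0,1) | (0,2) | (0,3) | (0,0) | (1,1) | (1,2) | (1,3) | (1,0)
(0,2) | (0,2) | (0,3) | (0,0) | (0,1) | (1,2) | (1,3) | (1,0) | (1,1)
(0,3) | (0,3) | (0,0) | (0,1) | (0,2) | (1,3) | (1,0) | (1,1) | (1,2)
(1,0) | (1,0) | (1,1) | (1,2) | (1,3) | (0,0) | (0,1) | (0,2) | (0,3)
(1,1) | (1,1) | (1,2) | (1,3) | (1,0) | (0,1) | (0,2) | (0,3) | (0,0)
(1,2) | (1,2) | (1,3) | (1,0) | (1,1) | (0,2) | (0,3) | (0,0) | (0,1)
(1,3) | (1,3) | (1,0) | (1,1) | (1,2) | (0,3) | (0,0) | (0,1) | (0,2)


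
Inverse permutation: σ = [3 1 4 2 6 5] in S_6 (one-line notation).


To find σ⁻¹, swap domain and range:
σ(1) = 3 → σ⁻¹(3) = 1
σ(2) = 1 → σ⁻¹(1) = 2
σ(3) = 4 → σ⁻¹(4) = 3
σ(4) = 2 → σ⁻¹(2) = 4
σ(5) = 6 → σ⁻¹(6) = 5
σ(6) = 5 → σ⁻¹(5) = 6

σ⁻¹ = [2 4 1 3 6 5]


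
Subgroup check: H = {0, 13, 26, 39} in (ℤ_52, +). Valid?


Subgroup test for H = {0, 13, 26, 39} in (ℤ_52, +):
(1) 0 ∈ H? Yes
(2) Closure: for all a,b ∈ H, (a+b) mod 52 ∈ H? Yes
(3) Inverses: for all a ∈ H, -a mod 52 ∈ H? Yes

Yes, H is a subgroup of ℤ_52


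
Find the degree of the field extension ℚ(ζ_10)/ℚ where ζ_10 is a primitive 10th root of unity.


[ℚ(ζ_n):ℚ] = deg Φ_n(x) = φ(n). Here φ(10) = 4

[ℚ(ζ_10)/ℚ where ζ_10 is a primitive 10th root of unity] = 4


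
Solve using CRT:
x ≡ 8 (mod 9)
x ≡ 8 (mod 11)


m₁ = 9, m₂ = 11, gcd = 1, so CRT applies. M = m₁·m₂ = 99
Let M₁ = M/m₁ = 11, M₂ = M/m₂ = 9
Find y₁ ≡ M₁⁻¹ (mod m₁): 11⁻¹ ≡ 5 (mod 9)
Find y₂ ≡ M₂⁻¹ (mod m₂): 9⁻¹ ≡ 5 (mod 11)
x = a₁·M₁·y₁ + a₂·M₂·y₂ = 8·11·5 + 8·9·5 = 800
Reduce mod 99: x ≡ 8
Check: 8 mod 9 = 8 ✓, 8 mod 11 = 8 ✓

x ≡ 8 (mod 99)


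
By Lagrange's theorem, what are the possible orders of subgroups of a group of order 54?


Lagrange's theorem: |H| divides |G|
|G| = 54
Divisors of 54: 1, 2, 3, 6, 9, 18, 27, 54

Possible subgroup orders: {1, 2, 3, 6, 9, 18, 27, 54}


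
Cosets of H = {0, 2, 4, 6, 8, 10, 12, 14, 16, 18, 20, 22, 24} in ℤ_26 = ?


H = {0, 2, 4, 6, 8, 10, 12, 14, 16, 18, 20, 22, 24}, |H| = 13
Number of cosets = |G|/|H| = 26/13 = 2
0 + H = {0, 2, 4, 6, 8, 10, 12, 14, 16, 18, 20, 22, 24}
1 + H = {1, 3, 5, 7, 9, 11, 13, 15, 17, 19, 21, 23, 25}

Cosets: 0+H={0,2,4,6,8,10,12,14,16,18,20,22,24}; 1+H={1,3,5,7,9,11,13,15,17,19,21,23,25}


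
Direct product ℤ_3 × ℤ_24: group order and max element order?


|ℤ_3 × ℤ_24| = 3 × 24 = 72
Max element order = lcm(3,24) = 24
Cyclic? No (gcd=3)

|ℤ_3×ℤ_24| = 72, max element order = 24


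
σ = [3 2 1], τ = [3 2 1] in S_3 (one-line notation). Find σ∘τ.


σ∘τ: apply τ first, then σ
1 →τ 3 →σ 1
2 →τ 2 →σ 2
3 →τ 1 →σ 3

σ∘τ = [1 2 3]


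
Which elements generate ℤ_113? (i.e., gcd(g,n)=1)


g generates ℤ_n iff gcd(g,n) = 1
Prime factors of 113: 113
Generators are g ∈ {1,...,112} not divisible by any of these primes.
Generators: {1, 2, 3, 4, 5, 6, 7, 8, 9, 10, 11, 12, 13, 14, 15, 16, 17, 18, 19, 20, 21, 22, 23, 24, 25, 26, 27, 28, 29, 30, 31, 32, 33, 34, 35, 36, 37, 38, 39, 40, 41, 42, 43, 44, 45, 46, 47, 48, 49, 50, 51, 52, 53, 54, 55, 56, 57, 58, 59, 60, 61, 62, 63, 64, 65, 66, 67, 68, 69, 70, 71, 72, 73, 74, 75, 76, 77, 78, 79, 80, 81, 82, 83, 84, 85, 86, 87, 88, 89, 90, 91, 92, 93, 94, 95, 96, 97, 98, 99, 100, 101, 102, 103, 104, 105, 106, 107, 108, 109, 110, 111, 112}
Number of generators = φ(113) = 112

Generators of ℤ_113 = {1, 2, 3, 4, 5, 6, 7, 8, 9, 10, 11, 12, 13, 14, 15, 16, 17, 18, 19, 20, 21, 22, 23, 24, 25, 26, 27, 28, 29, 30, 31, 32, 33, 34, 35, 36, 37, 38, 39, 40, 41, 42, 43, 44, 45, 46, 47, 48, 49, 50, 51, 52, 53, 54, 55, 56, 57, 58, 59, 60, 61, 62, 63, 64, 65, 66, 67, 68, 69, 70, 71, 72, 73, 74, 75, 76, 77, 78, 79, 80, 81, 82, 83, 84, 85, 86, 87, 88, 89, 90, 91, 92, 93, 94, 95, 96, 97, 98, 99, 100, 101, 102, 103, 104, 105, 106, 107, 108, 109, 110, 111, 112}


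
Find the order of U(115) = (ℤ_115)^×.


U(n) is the group of units mod n; |U(n)| = φ(n)
|U(115)| = φ(115) = 88

|U(115) = (ℤ_115)^×| = 88


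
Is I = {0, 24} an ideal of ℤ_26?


Check ideal conditions for I = {0, 24} in ℤ_26:
(1) I is an additive subgroup? No
(2) For r ∈ ℤ_26 and a ∈ I: r·a ∈ I? No  [counterexample: r=2, a=24, r·a mod 26 = 22 ∉ I]

No, I is not an ideal of ℤ_26


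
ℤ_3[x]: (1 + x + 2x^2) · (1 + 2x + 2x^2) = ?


Expand and collect like terms; reduce coefficients mod 3:
x^0: 1·1 = 1 ≡ 1 (mod 3)
x^1: 1·2 + 1·1 = 3 ≡ 0 (mod 3)
x^2: 1·2 + 1·2 + 2·1 = 6 ≡ 0 (mod 3)
x^3: 1·2 + 2·2 = 6 ≡ 0 (mod 3)
x^4: 2·2 = 4 ≡ 1 (mod 3)
Result: 1 + x^4

f · g = 1 + x^4


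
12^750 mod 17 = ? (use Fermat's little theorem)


Fermat's little theorem: if p is prime and gcd(a,p)=1, then a^(p-1) ≡ 1 (mod p)
p = 17 is prime, gcd(12,17) = 1
Reduce exponent: 750 mod 16 = 14
So 12^750 ≡ 12^14 (mod 17)
12^14 mod 17 = 15

12^750 ≡ 15 (mod 17)


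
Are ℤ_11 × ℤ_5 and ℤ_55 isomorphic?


Comparing ℤ_11 × ℤ_5 and ℤ_55:
gcd(11,5) = 1, so ℤ_11 × ℤ_5 ≅ ℤ_55 (CRT)

Yes, ℤ_11 × ℤ_5 ≅ ℤ_55


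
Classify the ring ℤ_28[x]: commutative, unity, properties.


ℤ_28 has zero divisors (2·14 ≡ 0), and these lift to constant zero divisors in ℤ_28[x]; so not an integral domain
Commutative: Yes
Integral domain: No
Has unity: Yes

ℤ_28[x]: Commutative=Yes, Unity=Yes


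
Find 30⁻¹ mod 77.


Use the extended Euclidean algorithm to write 1 = 30·s + 77·t; then s mod 77 is the inverse.
Euclidean algorithm:
  30 = 0·77 + 30
  77 = 2·30 + 17
  30 = 1·17 + 13
  17 = 1·13 + 4
  13 = 3·4 + 1
  4 = 4·1 + 0
gcd(30,77) = 1
Back-substitution gives: 30·(18) + 77·(-7) = 1
So 30⁻¹ ≡ 18 ≡ 18 (mod 77)
Check: 30 × 18 = 540 ≡ 1 (mod 77) ✓

30⁻¹ ≡ 18 (mod 77)


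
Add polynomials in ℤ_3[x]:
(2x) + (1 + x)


Add coefficients mod 3:
x^0: 0 + 1 = 1 (mod 3)
x^1: 2 + 1 = 0 (mod 3)
Result: 1

f + g = 1


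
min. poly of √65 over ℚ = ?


√65 satisfies x² - 65 = 0, irreducible over ℚ since 65 is squarefree

Minimal polynomial: x² - 65


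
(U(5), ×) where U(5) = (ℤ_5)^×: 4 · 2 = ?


Operation: multiplication mod 5
4 · 2 = (a × b) mod 5 with a = 4, b = 2

4 · 2 = 3


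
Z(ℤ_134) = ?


Z(G) = {g ∈ G | gx = xg for all x ∈ G}
ℤ_134 is abelian, so Z(G) = G

Z(ℤ_134) = ℤ_134


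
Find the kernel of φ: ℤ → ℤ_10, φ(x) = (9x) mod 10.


Kernel = preimage of identity
ker(φ) = {x ∈ ℤ : 9x ≡ 0 (mod 10)}. gcd(9,10) = 1, so 9x ≡ 0 (mod 10) ⟺ x ≡ 0 (mod 10/1 = 10). Hence ker(φ) = 10ℤ

ker(φ) = 10ℤ


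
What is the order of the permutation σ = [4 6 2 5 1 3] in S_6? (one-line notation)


Cycle decomposition: (1 4 5) (2 6 3)
Cycle lengths: 3, 3
Order = lcm(3, 3) = 3

ord(σ) = 3


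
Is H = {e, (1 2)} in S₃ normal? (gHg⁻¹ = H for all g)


H = {e, (1 2)} in S₃
(1 3)(1 2)(1 3)⁻¹ = (2 3) ∉ {e, (1 2)}, so it is not normal

No, not a normal subgroup


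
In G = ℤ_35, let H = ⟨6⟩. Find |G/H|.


|⟨6⟩| = n / gcd(6, 35) = 35 / 1 = 35
H is normal (ℤ_35 is abelian).
|G/H| = |G| / |H| = 35 / 35 = 1

|G/H| = 1


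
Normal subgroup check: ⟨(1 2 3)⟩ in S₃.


H = ⟨(1 2 3)⟩ in S₃
⟨(1 2 3)⟩ has order 3 and index 2 in S₃; index-2 subgroups are normal

Yes, normal subgroup


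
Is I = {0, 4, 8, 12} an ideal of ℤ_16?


Check ideal conditions for I = {0, 4, 8, 12} in ℤ_16:
(1) I is an additive subgroup? Yes
(2) For r ∈ ℤ_16 and a ∈ I: r·a ∈ I? Yes

Yes, I is an ideal of ℤ_16


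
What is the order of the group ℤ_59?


ℤ_n has n elements.

|ℤ_59| = 59


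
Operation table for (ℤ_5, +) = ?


Elements: {0, 1, 2, 3, 4}
Operation: addition mod 5
Entry (a, b) = (a + b) mod 5

Cayley table:
  | 0 | 1 | 2 | 3 | 4
0 | 0 | 1 | 2 | 3 | 4
1 | 1 | 2 | 3 | 4 | 0
2 | 2 | 3 | 4 | 0 | 1
3 | 3 | 4 | 0 | 1 | 2
4 | 4 | 0 | 1 | 2 | 3


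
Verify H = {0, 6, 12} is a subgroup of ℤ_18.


Subgroup test for H = {0, 6, 12} in (ℤ_18, +):
(1) 0 ∈ H? Yes
(2) Closure: for all a,b ∈ H, (a+b) mod 18 ∈ H? Yes
(3) Inverses: for all a ∈ H, -a mod 18 ∈ H? Yes

Yes, H is a subgroup of ℤ_18


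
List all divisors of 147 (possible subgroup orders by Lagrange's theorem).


Lagrange's theorem: |H| divides |G|
|G| = 147
Divisors of 147: 1, 3, 7, 21, 49, 147

Possible subgroup orders: {1, 3, 7, 21, 49, 147}


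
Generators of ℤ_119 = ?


g generates ℤ_n iff gcd(g,n) = 1
Prime factors of 119: 7, 17
Generators are g ∈ {1,...,118} not divisible by any of these primes.
Generators: {1, 2, 3, 4, 5, 6, 8, 9, 10, 11, 12, 13, 15, 16, 18, 19, 20, 22, 23, 24, 25, 26, 27, 29, 30, 31, 32, 33, 36, 37, 38, 39, 40, 41, 43, 44, 45, 46, 47, 48, 50, 52, 53, 54, 55, 57, 58, 59, 60, 61, 62, 64, 65, 66, 67, 69, 71, 72, 73, 74, 75, 76, 78, 79, 80, 81, 82, 83, 86, 87, 88, 89, 90, 92, 93, 94, 95, 96, 97, 99, 100, 101, 103, 104, 106, 107, 108, 109, 110, 111, 113, 114, 115, 116, 117, 118}
Number of generators = φ(119) = 96

Generators of ℤ_119 = {1, 2, 3, 4, 5, 6, 8, 9, 10, 11, 12, 13, 15, 16, 18, 19, 20, 22, 23, 24, 25, 26, 27, 29, 30, 31, 32, 33, 36, 37, 38, 39, 40, 41, 43, 44, 45, 46, 47, 48, 50, 52, 53, 54, 55, 57, 58, 59, 60, 61, 62, 64, 65, 66, 67, 69, 71, 72, 73, 74, 75, 76, 78, 79, 80, 81, 82, 83, 86, 87, 88, 89, 90, 92, 93, 94, 95, 96, 97, 99, 100, 101, 103, 104, 106, 107, 108, 109, 110, 111, 113, 114, 115, 116, 117, 118}
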